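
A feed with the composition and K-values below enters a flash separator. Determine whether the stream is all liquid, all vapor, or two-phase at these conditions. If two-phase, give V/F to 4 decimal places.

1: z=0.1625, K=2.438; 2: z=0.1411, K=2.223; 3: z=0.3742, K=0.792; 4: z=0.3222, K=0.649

ΣzᵢKᵢ = 1.2153; Σzᵢ/Kᵢ = 1.0991.
Both exceed 1, so a two-phase solution exists.
Iterate (Newton) starting at ψ = 0.5:
  ψ = 0.5000: g = 0.01899, g' = -0.2735 → ψ = 0.5694
  ψ = 0.5694: g = 0.00057, g' = -0.2577 → ψ = 0.5716
Converged at ψ = 0.5716.

two-phase, V/F = 0.5716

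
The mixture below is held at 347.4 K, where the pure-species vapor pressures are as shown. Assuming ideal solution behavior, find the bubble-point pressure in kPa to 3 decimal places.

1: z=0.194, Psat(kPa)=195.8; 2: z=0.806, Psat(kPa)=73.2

At the bubble point ψ → 0, so ΣzᵢKᵢ = 1 with Kᵢ = Pᵢˢᵃᵗ/P ⇒ P = ΣzᵢPᵢˢᵃᵗ.
P = 0.194·195.8 + 0.806·73.2 = 96.984 kPa

Pbub = 96.984 kPa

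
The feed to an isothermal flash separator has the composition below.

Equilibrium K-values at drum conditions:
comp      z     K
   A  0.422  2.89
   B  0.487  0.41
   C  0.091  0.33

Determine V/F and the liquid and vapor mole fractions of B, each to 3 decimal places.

V/F = 0.394, x_B = 0.634, y_B = 0.260

Rachford–Rice: g(V/F) = Σ zᵢ(Kᵢ−1)/(1+V/F(Kᵢ−1)) = 0.
Feasibility: ΣzᵢKᵢ = 1.449, Σzᵢ/Kᵢ = 1.610 — both > 1, two phases present.
Newton–Raphson from V/F = 0.5:
  V/F = 0.500: g = -0.0892, g' = -0.832 → V/F = 0.393
  V/F = 0.393: g = 0.0010, g' = -0.859 → V/F = 0.394
Converged at V/F = 0.394.
Compositions from xᵢ = zᵢ/(1+V/F(Kᵢ−1)), yᵢ = Kᵢxᵢ:
  A: x = 0.242, y = 0.699
  B: x = 0.634, y = 0.260
  C: x = 0.124, y = 0.041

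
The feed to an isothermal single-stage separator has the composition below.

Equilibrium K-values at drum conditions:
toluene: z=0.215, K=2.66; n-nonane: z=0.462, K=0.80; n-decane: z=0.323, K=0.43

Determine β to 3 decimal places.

Let β = V/F and solve Σ zᵢ(Kᵢ−1)/(1+β(Kᵢ−1)) = 0.
Feasibility: ΣzᵢKᵢ = 1.080, Σzᵢ/Kᵢ = 1.409 — both > 1, two phases present.
Newton iteration, β⁰ = 0.44:
  β = 0.440: g = -0.1408, g' = -0.407 → β = 0.094
  β = 0.094: g = 0.0200, g' = -0.580 → β = 0.129
  β = 0.129: g = 0.0006, g' = -0.544 → β = 0.130
Converged at β = 0.130.

β = 0.130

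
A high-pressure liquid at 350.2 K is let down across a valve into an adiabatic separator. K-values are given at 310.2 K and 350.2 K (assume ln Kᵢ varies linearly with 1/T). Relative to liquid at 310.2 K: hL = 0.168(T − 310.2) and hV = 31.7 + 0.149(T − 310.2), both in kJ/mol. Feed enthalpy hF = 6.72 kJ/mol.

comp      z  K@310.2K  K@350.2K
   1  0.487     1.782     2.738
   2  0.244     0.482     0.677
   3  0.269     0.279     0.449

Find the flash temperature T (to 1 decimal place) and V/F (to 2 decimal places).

T = 313.5 K, V/F = 0.19

Adiabatic flash: solve Rachford–Rice at each trial T, then check hF = ψ·hV(T) + (1−ψ)·hL(T).
  T = 310.2 K: K = (1.782, 0.482, 0.279), RR gives ψ = 0.122, H_out = 3.873 kJ/mol
  T = 350.2 K: K = (2.738, 0.677, 0.449), RR gives ψ = 0.769, H_out = 30.524 kJ/mol
  T = 330.2 K: K = (2.238, 0.577, 0.359), RR gives ψ = 0.479, H_out = 18.376 kJ/mol
  T = 320.2 K: K = (2.004, 0.529, 0.318), RR gives ψ = 0.320, H_out = 11.760 kJ/mol
  T = 315.2 K: K = (1.892, 0.505, 0.298), RR gives ψ = 0.228, H_out = 8.044 kJ/mol
  T = 312.7 K: K = (1.836, 0.494, 0.288), RR gives ψ = 0.177, H_out = 6.027 kJ/mol
  T = 313.9 K: K = (1.863, 0.499, 0.293), RR gives ψ = 0.202, H_out = 7.011 kJ/mol
Linear interpolation between T = 312.7 (H_out = 6.027) and T = 313.9 (H_out = 7.011) on hF = 6.72 gives T ≈ 313.5 K, at which ψ = 0.19.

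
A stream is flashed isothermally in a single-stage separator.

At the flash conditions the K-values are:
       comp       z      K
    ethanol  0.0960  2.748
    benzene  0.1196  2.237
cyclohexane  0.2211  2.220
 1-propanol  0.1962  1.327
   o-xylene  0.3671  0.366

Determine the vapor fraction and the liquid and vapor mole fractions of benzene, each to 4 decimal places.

ψ = 0.6009, x_benzene = 0.0686, y_benzene = 0.1535

Rachford–Rice: g(ψ) = Σ zᵢ(Kᵢ−1)/(1+ψ(Kᵢ−1)) = 0.
Check two-phase: ΣzᵢKᵢ = 1.4169 > 1 and Σzᵢ/Kᵢ = 1.3389 > 1, so g(0) = 0.4169 > 0 and g(1) = -0.3389 < 0.
Newton–Raphson from ψ = 0.5:
  ψ = 0.5000: g = 0.06287, g' = -0.6122 → ψ = 0.6027
  ψ = 0.6027: g = -0.00117, g' = -0.6400 → ψ = 0.6009
Converged at ψ = 0.6009.
Compositions from xᵢ = zᵢ/(1+ψ(Kᵢ−1)), yᵢ = Kᵢxᵢ:
  ethanol: x = 0.0468, y = 0.1287
  benzene: x = 0.0686, y = 0.1535
  cyclohexane: x = 0.1276, y = 0.2832
  1-propanol: x = 0.1640, y = 0.2176
  o-xylene: x = 0.5930, y = 0.2170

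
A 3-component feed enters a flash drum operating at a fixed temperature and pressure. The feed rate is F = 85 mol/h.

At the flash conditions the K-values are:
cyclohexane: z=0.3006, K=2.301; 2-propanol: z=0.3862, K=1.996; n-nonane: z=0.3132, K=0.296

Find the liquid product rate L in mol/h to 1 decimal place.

L = 25.8 mol/h

Newton iteration, ψ⁰ = 0.5:
  ψ = 0.5000: g = 0.15346, g' = -0.7272 → ψ = 0.7110
  ψ = 0.7110: g = -0.01315, g' = -0.8909 → ψ = 0.6963
  ψ = 0.6963: g = -0.00015, g' = -0.8709 → ψ = 0.6961
Converged at ψ = 0.6961.
Then V = ψ·F = 0.6961·85 = 59.2 mol/h and L = F − V = 25.8 mol/h.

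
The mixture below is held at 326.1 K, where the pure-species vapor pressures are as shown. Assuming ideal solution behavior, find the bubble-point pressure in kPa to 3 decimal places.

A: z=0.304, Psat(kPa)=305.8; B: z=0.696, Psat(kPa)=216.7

Pbub = 243.786 kPa

At the bubble point ψ → 0, so ΣzᵢKᵢ = 1 with Kᵢ = Pᵢˢᵃᵗ/P ⇒ P = ΣzᵢPᵢˢᵃᵗ.
P = 0.304·305.8 + 0.696·216.7 = 243.786 kPa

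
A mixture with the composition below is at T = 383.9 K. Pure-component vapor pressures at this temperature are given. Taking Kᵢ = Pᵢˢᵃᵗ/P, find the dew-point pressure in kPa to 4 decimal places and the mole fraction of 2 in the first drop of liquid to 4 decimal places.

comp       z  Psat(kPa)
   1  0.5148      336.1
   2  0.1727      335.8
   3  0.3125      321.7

Pdew = 331.4130 kPa, x_2 = 0.1704

At the dew point ψ → 1, so Σzᵢ/Kᵢ = 1 with Kᵢ = Pᵢˢᵃᵗ/P ⇒ 1/P = Σzᵢ/Pᵢˢᵃᵗ.
1/P = 0.5148/336.1 + 0.1727/335.8 + 0.3125/321.7 = 0.0030174 ⇒ P = 331.4130 kPa
xᵢ = zᵢP/Pᵢˢᵃᵗ ⇒ x_2 = 0.1727·331.4130/335.8 = 0.1704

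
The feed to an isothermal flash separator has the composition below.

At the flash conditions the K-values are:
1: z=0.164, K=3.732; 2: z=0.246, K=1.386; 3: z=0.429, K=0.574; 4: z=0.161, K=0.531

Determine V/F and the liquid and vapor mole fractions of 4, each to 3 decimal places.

V/F = 0.365, x_4 = 0.194, y_4 = 0.103

Iterate (Newton) starting at V/F = 0.62:
  V/F = 0.620: g = -0.1119, g' = -0.407 → V/F = 0.345
  V/F = 0.345: g = 0.0102, g' = -0.510 → V/F = 0.365
Converged at V/F = 0.365.
Compositions from xᵢ = zᵢ/(1+V/F(Kᵢ−1)), yᵢ = Kᵢxᵢ:
  1: x = 0.082, y = 0.306
  2: x = 0.216, y = 0.299
  3: x = 0.508, y = 0.292
  4: x = 0.194, y = 0.103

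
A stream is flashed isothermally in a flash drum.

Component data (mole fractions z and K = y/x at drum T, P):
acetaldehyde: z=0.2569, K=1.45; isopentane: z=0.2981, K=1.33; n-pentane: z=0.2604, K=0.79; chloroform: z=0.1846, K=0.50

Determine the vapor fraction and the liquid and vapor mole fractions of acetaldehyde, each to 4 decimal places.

Iterate (Newton) starting at ψ = 0.55:
  ψ = 0.5500: g = -0.01320, g' = -0.1592 → ψ = 0.4670
  ψ = 0.4670: g = -0.00029, g' = -0.1526 → ψ = 0.4652
Converged at ψ = 0.4652.
Compositions from xᵢ = zᵢ/(1+ψ(Kᵢ−1)), yᵢ = Kᵢxᵢ:
  acetaldehyde: x = 0.2124, y = 0.3080
  isopentane: x = 0.2584, y = 0.3437
  n-pentane: x = 0.2886, y = 0.2280
  chloroform: x = 0.2405, y = 0.1203

ψ = 0.4652, x_acetaldehyde = 0.2124, y_acetaldehyde = 0.3080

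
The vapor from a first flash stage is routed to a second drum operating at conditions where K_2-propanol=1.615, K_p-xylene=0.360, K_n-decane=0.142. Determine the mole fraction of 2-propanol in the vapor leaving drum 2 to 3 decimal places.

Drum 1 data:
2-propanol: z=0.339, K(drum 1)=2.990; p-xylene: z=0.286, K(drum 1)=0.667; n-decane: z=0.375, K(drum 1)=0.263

y_2-propanol (drum 2) = 0.875

Drum 1:
Let ψ₁ = V/F and solve Σ zᵢ(Kᵢ−1)/(1+ψ₁(Kᵢ−1)) = 0.
g(0) = ΣzᵢKᵢ − 1 = 0.303 and g(1) = 1 − Σzᵢ/Kᵢ = -0.968, so a root lies in (0, 1).
Newton iteration, ψ₁⁰ = 0.5:
  ψ₁ = 0.500: g = -0.2138, g' = -0.894 → ψ₁ = 0.261
  ψ₁ = 0.261: g = -0.0023, g' = -0.932 → ψ₁ = 0.258
Converged at ψ₁ = 0.258.
Drum-1 compositions:
  2-propanol: x = 0.224, y = 0.669
  p-xylene: x = 0.313, y = 0.209
  n-decane: x = 0.463, y = 0.122
Drum-2 feed = drum-1 vapor: z₂ = (0.6695, 0.2087, 0.1218).
Drum 2:
Iterate (Newton) starting at ψ₂ = 0.5:
  ψ₂ = 0.500: g = -0.0646, g' = -0.608 → ψ₂ = 0.394
  ψ₂ = 0.394: g = -0.0050, g' = -0.521 → ψ₂ = 0.384
Converged at ψ₂ = 0.384.
  2-propanol: x = 0.542, y = 0.875
  p-xylene: x = 0.277, y = 0.100
  n-decane: x = 0.182, y = 0.026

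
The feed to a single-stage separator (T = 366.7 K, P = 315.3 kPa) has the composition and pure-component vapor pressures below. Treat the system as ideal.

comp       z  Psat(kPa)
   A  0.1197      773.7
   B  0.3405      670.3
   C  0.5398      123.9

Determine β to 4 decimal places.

Raoult's law: Kᵢ = Pᵢˢᵃᵗ/P = Pᵢˢᵃᵗ/315.3.
  K_A = 773.7/315.3 = 2.453853, K_B = 670.3/315.3 = 2.125912, K_C = 123.9/315.3 = 0.392959
Newton iteration, β⁰ = 0.5:
  β = 0.5000: g = -0.12442, g' = -0.6716 → β = 0.3147
  β = 0.3147: g = -0.00262, g' = -0.6584 → β = 0.3108
Converged at β = 0.3108.

β = 0.3108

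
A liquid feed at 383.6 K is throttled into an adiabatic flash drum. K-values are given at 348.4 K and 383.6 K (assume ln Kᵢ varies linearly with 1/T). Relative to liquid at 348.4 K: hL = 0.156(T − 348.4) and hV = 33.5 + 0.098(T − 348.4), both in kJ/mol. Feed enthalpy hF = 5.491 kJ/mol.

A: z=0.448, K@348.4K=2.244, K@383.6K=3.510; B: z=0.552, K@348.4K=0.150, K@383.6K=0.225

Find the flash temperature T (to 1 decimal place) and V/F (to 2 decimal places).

T = 353.5 K, V/F = 0.14

Adiabatic flash: solve Rachford–Rice at each trial T, then check hF = ψ·hV(T) + (1−ψ)·hL(T).
  T = 348.4 K: K = (2.244, 0.150), RR gives ψ = 0.083, H_out = 2.792 kJ/mol
  T = 383.6 K: K = (3.510, 0.225), RR gives ψ = 0.358, H_out = 16.758 kJ/mol
  T = 366.0 K: K = (2.837, 0.186), RR gives ψ = 0.250, H_out = 10.850 kJ/mol
  T = 357.2 K: K = (2.530, 0.167), RR gives ψ = 0.177, H_out = 7.221 kJ/mol
  T = 352.8 K: K = (2.385, 0.158), RR gives ψ = 0.134, H_out = 5.132 kJ/mol
  T = 355.0 K: K = (2.457, 0.163), RR gives ψ = 0.156, H_out = 6.204 kJ/mol
Linear interpolation between T = 352.8 (H_out = 5.132) and T = 355.0 (H_out = 6.204) on hF = 5.491 gives T ≈ 353.5 K, at which ψ = 0.14.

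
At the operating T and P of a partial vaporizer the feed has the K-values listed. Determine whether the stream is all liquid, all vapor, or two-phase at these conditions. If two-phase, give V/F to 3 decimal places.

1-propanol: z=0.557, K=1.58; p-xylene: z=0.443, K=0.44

two-phase, V/F = 0.231

ΣzᵢKᵢ = 1.075; Σzᵢ/Kᵢ = 1.359.
Both exceed 1, so a two-phase solution exists.
Let ψ = V/F and solve Σ zᵢ(Kᵢ−1)/(1+ψ(Kᵢ−1)) = 0.
Iterate (Newton) starting at ψ = 0.34:
  ψ = 0.340: g = -0.0366, g' = -0.343 → ψ = 0.233
  ψ = 0.233: g = -0.0008, g' = -0.329 → ψ = 0.231
Converged at ψ = 0.231.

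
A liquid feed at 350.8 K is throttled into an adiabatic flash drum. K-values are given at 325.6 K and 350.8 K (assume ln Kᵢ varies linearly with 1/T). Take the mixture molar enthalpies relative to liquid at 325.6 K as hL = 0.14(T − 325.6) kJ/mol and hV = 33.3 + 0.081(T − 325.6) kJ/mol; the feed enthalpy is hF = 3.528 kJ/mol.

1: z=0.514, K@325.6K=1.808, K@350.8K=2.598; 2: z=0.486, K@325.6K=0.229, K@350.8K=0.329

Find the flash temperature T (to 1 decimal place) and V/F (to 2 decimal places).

T = 327.1 K, V/F = 0.10

Adiabatic flash: solve Rachford–Rice at each trial T, then check hF = ψ·hV(T) + (1−ψ)·hL(T).
  T = 325.6 K: K = (1.808, 0.229), RR gives ψ = 0.065, H_out = 2.171 kJ/mol
  T = 350.8 K: K = (2.598, 0.329), RR gives ψ = 0.462, H_out = 18.222 kJ/mol
  T = 338.2 K: K = (2.182, 0.276), RR gives ψ = 0.299, H_out = 11.502 kJ/mol
  T = 331.9 K: K = (1.990, 0.252), RR gives ψ = 0.196, H_out = 7.341 kJ/mol
  T = 328.8 K: K = (1.899, 0.241), RR gives ψ = 0.136, H_out = 4.957 kJ/mol
  T = 327.2 K: K = (1.853, 0.235), RR gives ψ = 0.102, H_out = 3.611 kJ/mol
Linear interpolation between T = 325.6 (H_out = 2.171) and T = 327.2 (H_out = 3.611) on hF = 3.528 gives T ≈ 327.1 K, at which ψ = 0.10.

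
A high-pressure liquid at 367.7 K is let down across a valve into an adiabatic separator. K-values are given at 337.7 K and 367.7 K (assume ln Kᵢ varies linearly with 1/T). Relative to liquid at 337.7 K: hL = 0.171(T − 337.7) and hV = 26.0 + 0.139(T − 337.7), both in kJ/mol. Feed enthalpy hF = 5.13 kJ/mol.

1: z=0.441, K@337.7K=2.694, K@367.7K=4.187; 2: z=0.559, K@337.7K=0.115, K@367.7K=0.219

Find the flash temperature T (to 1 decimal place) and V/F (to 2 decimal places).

Adiabatic flash: solve Rachford–Rice at each trial T, then check hF = ψ·hV(T) + (1−ψ)·hL(T).
  T = 337.7 K: K = (2.694, 0.115), RR gives ψ = 0.168, H_out = 4.376 kJ/mol
  T = 367.7 K: K = (4.187, 0.219), RR gives ψ = 0.389, H_out = 14.877 kJ/mol
  T = 352.7 K: K = (3.390, 0.161), RR gives ψ = 0.292, H_out = 10.009 kJ/mol
  T = 345.2 K: K = (3.030, 0.137), RR gives ψ = 0.235, H_out = 7.344 kJ/mol
  T = 341.4 K: K = (2.857, 0.125), RR gives ψ = 0.203, H_out = 5.888 kJ/mol
  T = 339.5 K: K = (2.772, 0.120), RR gives ψ = 0.186, H_out = 5.125 kJ/mol
Linear interpolation between T = 339.5 (H_out = 5.125) and T = 341.4 (H_out = 5.888) on hF = 5.13 gives T ≈ 339.5 K, at which ψ = 0.19.

T = 339.5 K, V/F = 0.19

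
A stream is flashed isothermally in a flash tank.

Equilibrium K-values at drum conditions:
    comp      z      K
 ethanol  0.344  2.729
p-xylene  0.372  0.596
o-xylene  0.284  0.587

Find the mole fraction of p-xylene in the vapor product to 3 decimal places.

y_p-xylene = 0.273

Let β = V/F and solve Σ zᵢ(Kᵢ−1)/(1+β(Kᵢ−1)) = 0.
Check two-phase: ΣzᵢKᵢ = 1.327 > 1 and Σzᵢ/Kᵢ = 1.234 > 1, so g(0) = 0.327 > 0 and g(1) = -0.234 < 0.
Newton iteration, β⁰ = 0.41:
  β = 0.410: g = 0.0267, g' = -0.510 → β = 0.462
  β = 0.462: g = 0.0007, g' = -0.483 → β = 0.464
Converged at β = 0.464.
Compositions from xᵢ = zᵢ/(1+β(Kᵢ−1)), yᵢ = Kᵢxᵢ:
  ethanol: x = 0.191, y = 0.521
  p-xylene: x = 0.458, y = 0.273
  o-xylene: x = 0.351, y = 0.206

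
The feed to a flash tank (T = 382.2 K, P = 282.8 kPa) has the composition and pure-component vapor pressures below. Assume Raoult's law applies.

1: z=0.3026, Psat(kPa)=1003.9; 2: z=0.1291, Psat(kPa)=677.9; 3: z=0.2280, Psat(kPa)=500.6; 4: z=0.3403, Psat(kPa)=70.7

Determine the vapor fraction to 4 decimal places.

ψ = 0.6534

Raoult's law: Kᵢ = Pᵢˢᵃᵗ/P = Pᵢˢᵃᵗ/282.8.
  K_1 = 1003.9/282.8 = 3.549859, K_2 = 677.9/282.8 = 2.397100, K_3 = 500.6/282.8 = 1.770156, K_4 = 70.7/282.8 = 0.250000
Newton iteration, ψ⁰ = 0.5:
  ψ = 0.5000: g = 0.16377, g' = -1.0280 → ψ = 0.6593
  ψ = 0.6593: g = -0.00675, g' = -1.1505 → ψ = 0.6534
Converged at ψ = 0.6534.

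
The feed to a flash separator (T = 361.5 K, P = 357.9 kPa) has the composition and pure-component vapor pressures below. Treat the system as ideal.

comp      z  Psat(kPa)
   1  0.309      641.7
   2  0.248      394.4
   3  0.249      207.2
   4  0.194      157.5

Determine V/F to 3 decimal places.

Raoult's law: Kᵢ = Pᵢˢᵃᵗ/P = Pᵢˢᵃᵗ/357.9.
  K_1 = 641.7/357.9 = 1.79296, K_2 = 394.4/357.9 = 1.10198, K_3 = 207.2/357.9 = 0.57893, K_4 = 157.5/357.9 = 0.44007
Rachford–Rice: g(V/F) = Σ zᵢ(Kᵢ−1)/(1+V/F(Kᵢ−1)) = 0.
Feasibility: ΣzᵢKᵢ = 1.057, Σzᵢ/Kᵢ = 1.268 — both > 1, two phases present.
Iterate (Newton) starting at V/F = 0.62:
  V/F = 0.620: g = -0.1202, g' = -0.313 → V/F = 0.236
  V/F = 0.236: g = -0.0105, g' = -0.276 → V/F = 0.198
Converged at V/F = 0.198.

V/F = 0.198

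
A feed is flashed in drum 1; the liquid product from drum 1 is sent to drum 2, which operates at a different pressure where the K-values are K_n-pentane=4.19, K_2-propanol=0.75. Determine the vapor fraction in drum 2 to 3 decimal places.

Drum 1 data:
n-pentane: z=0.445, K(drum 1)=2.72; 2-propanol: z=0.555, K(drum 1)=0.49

V/F (drum 2) = 0.673

Drum 1:
Material balance + equilibrium reduce to Σ zᵢ(Kᵢ−1)/(1+ψ₁(Kᵢ−1)) = 0.
Check two-phase: ΣzᵢKᵢ = 1.482 > 1 and Σzᵢ/Kᵢ = 1.296 > 1, so g(0) = 0.482 > 0 and g(1) = -0.296 < 0.
Binary case is linear: z₁(K₁−1)(1+ψ₁(K₂−1)) + z₂(K₂−1)(1+ψ₁(K₁−1)) = 0
⇒ ψ₁ = [z₁(K₁−1)+z₂(K₂−1)] / [−(K₁−1)(K₂−1)] = 0.4824/0.8772 = 0.550
Drum-1 compositions:
  n-pentane: x = 0.229, y = 0.622
  2-propanol: x = 0.771, y = 0.378
Drum-2 feed = drum-1 liquid: z₂ = (0.2287, 0.7713).
Drum 2:
Newton iteration, ψ₂⁰ = 0.5:
  ψ₂ = 0.500: g = 0.0608, g' = -0.409 → ψ₂ = 0.649
  ψ₂ = 0.649: g = 0.0075, g' = -0.316 → ψ₂ = 0.673
Converged at ψ₂ = 0.673.
  n-pentane: x = 0.073, y = 0.305
  2-propanol: x = 0.927, y = 0.695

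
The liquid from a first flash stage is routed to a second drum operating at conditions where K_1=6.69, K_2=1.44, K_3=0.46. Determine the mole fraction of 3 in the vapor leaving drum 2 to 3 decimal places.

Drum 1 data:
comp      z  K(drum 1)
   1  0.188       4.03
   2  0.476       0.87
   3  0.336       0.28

Drum 1:
Let ψ₁ = V/F and solve Σ zᵢ(Kᵢ−1)/(1+ψ₁(Kᵢ−1)) = 0.
g(0) = ΣzᵢKᵢ − 1 = 0.266 and g(1) = 1 − Σzᵢ/Kᵢ = -0.794, so a root lies in (0, 1).
Newton iteration, ψ₁⁰ = 0.52:
  ψ₁ = 0.520: g = -0.2319, g' = -0.714 → ψ₁ = 0.195
  ψ₁ = 0.195: g = 0.0127, g' = -0.925 → ψ₁ = 0.209
Converged at ψ₁ = 0.209.
Drum-1 compositions:
  1: x = 0.115, y = 0.464
  2: x = 0.489, y = 0.426
  3: x = 0.396, y = 0.111
Drum-2 feed = drum-1 liquid: z₂ = (0.1150, 0.4893, 0.3957).
Drum 2:
Material balance + equilibrium reduce to Σ zᵢ(Kᵢ−1)/(1+ψ₂(Kᵢ−1)) = 0.
Check two-phase: ΣzᵢKᵢ = 1.656 > 1 and Σzᵢ/Kᵢ = 1.217 > 1, so g(0) = 0.656 > 0 and g(1) = -0.217 < 0.
Newton iteration, ψ₂⁰ = 0.66:
  ψ₂ = 0.660: g = -0.0275, g' = -0.500 → ψ₂ = 0.605
Converged at ψ₂ = 0.605.
  1: x = 0.026, y = 0.173
  2: x = 0.386, y = 0.556
  3: x = 0.588, y = 0.270

y_3 (drum 2) = 0.270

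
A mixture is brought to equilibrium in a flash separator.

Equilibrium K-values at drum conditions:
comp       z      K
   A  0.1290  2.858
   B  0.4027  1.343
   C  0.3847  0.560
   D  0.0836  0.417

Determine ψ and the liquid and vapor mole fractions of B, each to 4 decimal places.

ψ = 0.3708, x_B = 0.3573, y_B = 0.4798

Newton iteration, ψ⁰ = 0.53:
  ψ = 0.5300: g = -0.05364, g' = -0.3331 → ψ = 0.3690
  ψ = 0.3690: g = 0.00063, g' = -0.3463 → ψ = 0.3708
Converged at ψ = 0.3708.
Compositions from xᵢ = zᵢ/(1+ψ(Kᵢ−1)), yᵢ = Kᵢxᵢ:
  A: x = 0.0764, y = 0.2183
  B: x = 0.3573, y = 0.4798
  C: x = 0.4597, y = 0.2574
  D: x = 0.1067, y = 0.0445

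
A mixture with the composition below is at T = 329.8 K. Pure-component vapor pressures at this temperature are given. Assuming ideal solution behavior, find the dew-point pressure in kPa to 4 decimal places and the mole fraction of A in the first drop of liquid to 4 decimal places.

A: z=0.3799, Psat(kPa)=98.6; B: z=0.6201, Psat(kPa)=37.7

At the dew point ψ → 1, so Σzᵢ/Kᵢ = 1 with Kᵢ = Pᵢˢᵃᵗ/P ⇒ 1/P = Σzᵢ/Pᵢˢᵃᵗ.
1/P = 0.3799/98.6 + 0.6201/37.7 = 0.0203012 ⇒ P = 49.2581 kPa
xᵢ = zᵢP/Pᵢˢᵃᵗ ⇒ x_A = 0.3799·49.2581/98.6 = 0.1898

Pdew = 49.2581 kPa, x_A = 0.1898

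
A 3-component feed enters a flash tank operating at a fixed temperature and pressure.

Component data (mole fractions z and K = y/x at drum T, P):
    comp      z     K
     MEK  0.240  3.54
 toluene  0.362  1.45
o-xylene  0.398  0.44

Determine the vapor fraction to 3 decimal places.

ψ = 0.660

Let ψ = V/F and solve Σ zᵢ(Kᵢ−1)/(1+ψ(Kᵢ−1)) = 0.
Feasibility: ΣzᵢKᵢ = 1.550, Σzᵢ/Kᵢ = 1.222 — both > 1, two phases present.
Newton iteration, ψ⁰ = 0.5:
  ψ = 0.500: g = 0.0920, g' = -0.590 → ψ = 0.656
  ψ = 0.656: g = 0.0022, g' = -0.573 → ψ = 0.660
Converged at ψ = 0.660.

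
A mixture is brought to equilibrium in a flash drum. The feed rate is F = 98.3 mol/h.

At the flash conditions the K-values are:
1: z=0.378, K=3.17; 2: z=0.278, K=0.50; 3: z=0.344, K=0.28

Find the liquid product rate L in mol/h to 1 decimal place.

Let ψ = V/F and solve Σ zᵢ(Kᵢ−1)/(1+ψ(Kᵢ−1)) = 0.
Feasibility: ΣzᵢKᵢ = 1.434, Σzᵢ/Kᵢ = 1.904 — both > 1, two phases present.
Newton–Raphson from ψ = 0.5:
  ψ = 0.500: g = -0.1789, g' = -0.968 → ψ = 0.315
  ψ = 0.315: g = 0.0017, g' = -1.024 → ψ = 0.317
Converged at ψ = 0.317.
Then V = ψ·F = 0.3169·98.3 = 31.1 mol/h and L = F − V = 67.2 mol/h.

L = 67.2 mol/h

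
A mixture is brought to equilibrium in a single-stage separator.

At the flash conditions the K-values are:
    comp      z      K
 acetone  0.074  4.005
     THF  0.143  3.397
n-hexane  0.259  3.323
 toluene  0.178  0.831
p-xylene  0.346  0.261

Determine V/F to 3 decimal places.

V/F = 0.580

Iterate (Newton) starting at V/F = 0.38:
  V/F = 0.380: g = 0.2151, g' = -1.136 → V/F = 0.569
  V/F = 0.569: g = 0.0114, g' = -1.066 → V/F = 0.580
Converged at V/F = 0.580.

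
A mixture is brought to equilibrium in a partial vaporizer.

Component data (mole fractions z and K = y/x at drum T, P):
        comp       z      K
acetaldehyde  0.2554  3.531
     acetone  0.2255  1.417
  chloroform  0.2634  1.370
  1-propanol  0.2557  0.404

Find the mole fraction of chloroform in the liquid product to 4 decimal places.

Let ψ = V/F and solve Σ zᵢ(Kᵢ−1)/(1+ψ(Kᵢ−1)) = 0.
Feasibility: ΣzᵢKᵢ = 1.6855, Σzᵢ/Kᵢ = 1.0567 — both > 1, two phases present.
Newton iteration, ψ⁰ = 0.33:
  ψ = 0.3300: g = 0.33203, g' = -0.6855 → ψ = 0.8144
  ψ = 0.8144: g = 0.06011, g' = -0.5607 → ψ = 0.9216
  ψ = 0.9216: g = -0.00355, g' = -0.6349 → ψ = 0.9160
Converged at ψ = 0.9160.
Compositions from xᵢ = zᵢ/(1+ψ(Kᵢ−1)), yᵢ = Kᵢxᵢ:
  acetaldehyde: x = 0.0770, y = 0.2718
  acetone: x = 0.1632, y = 0.2312
  chloroform: x = 0.1967, y = 0.2695
  1-propanol: x = 0.5631, y = 0.2275

x_chloroform = 0.1967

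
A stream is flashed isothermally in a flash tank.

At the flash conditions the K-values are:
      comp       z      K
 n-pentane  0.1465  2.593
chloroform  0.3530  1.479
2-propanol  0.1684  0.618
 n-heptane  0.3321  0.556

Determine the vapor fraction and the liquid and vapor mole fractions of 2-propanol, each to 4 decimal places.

Material balance + equilibrium reduce to Σ zᵢ(Kᵢ−1)/(1+ψ(Kᵢ−1)) = 0.
Feasibility: ΣzᵢKᵢ = 1.1907, Σzᵢ/Kᵢ = 1.1650 — both > 1, two phases present.
Newton iteration, ψ⁰ = 0.5:
  ψ = 0.5000: g = -0.00272, g' = -0.3136 → ψ = 0.4913
Converged at ψ = 0.4913.
Compositions from xᵢ = zᵢ/(1+ψ(Kᵢ−1)), yᵢ = Kᵢxᵢ:
  n-pentane: x = 0.0822, y = 0.2131
  chloroform: x = 0.2858, y = 0.4226
  2-propanol: x = 0.2073, y = 0.1281
  n-heptane: x = 0.4248, y = 0.2362

ψ = 0.4913, x_2-propanol = 0.2073, y_2-propanol = 0.1281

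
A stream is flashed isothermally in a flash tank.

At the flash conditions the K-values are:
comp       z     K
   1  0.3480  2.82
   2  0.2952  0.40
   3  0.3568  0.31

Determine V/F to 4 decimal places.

Rachford–Rice: g(V/F) = Σ zᵢ(Kᵢ−1)/(1+V/F(Kᵢ−1)) = 0.
Feasibility: ΣzᵢKᵢ = 1.2100, Σzᵢ/Kᵢ = 2.0124 — both > 1, two phases present.
Iterate (Newton) starting at V/F = 0.5:
  V/F = 0.5000: g = -0.29729, g' = -0.9288 → V/F = 0.1799
  V/F = 0.1799: g = -0.00252, g' = -1.0091 → V/F = 0.1774
Converged at V/F = 0.1774.

V/F = 0.1774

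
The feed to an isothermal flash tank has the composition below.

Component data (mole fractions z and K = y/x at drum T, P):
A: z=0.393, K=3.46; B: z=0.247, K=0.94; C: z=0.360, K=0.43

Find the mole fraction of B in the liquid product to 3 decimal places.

Let ψ = V/F and solve Σ zᵢ(Kᵢ−1)/(1+ψ(Kᵢ−1)) = 0.
Check two-phase: ΣzᵢKᵢ = 1.747 > 1 and Σzᵢ/Kᵢ = 1.214 > 1, so g(0) = 0.747 > 0 and g(1) = -0.214 < 0.
Newton iteration, ψ⁰ = 0.5:
  ψ = 0.500: g = 0.1313, g' = -0.708 → ψ = 0.685
  ψ = 0.685: g = 0.0077, g' = -0.646 → ψ = 0.697
Converged at ψ = 0.697.
Compositions from xᵢ = zᵢ/(1+ψ(Kᵢ−1)), yᵢ = Kᵢxᵢ:
  A: x = 0.145, y = 0.501
  B: x = 0.258, y = 0.242
  C: x = 0.597, y = 0.257

x_B = 0.258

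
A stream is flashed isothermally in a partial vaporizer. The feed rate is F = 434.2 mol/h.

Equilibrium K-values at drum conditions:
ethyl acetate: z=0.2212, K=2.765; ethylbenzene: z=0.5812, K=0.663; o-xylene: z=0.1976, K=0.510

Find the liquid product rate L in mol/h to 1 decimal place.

Material balance + equilibrium reduce to Σ zᵢ(Kᵢ−1)/(1+ψ(Kᵢ−1)) = 0.
Check two-phase: ΣzᵢKᵢ = 1.0977 > 1 and Σzᵢ/Kᵢ = 1.3441 > 1, so g(0) = 0.0977 > 0 and g(1) = -0.3441 < 0.
Iterate (Newton) starting at ψ = 0.53:
  ψ = 0.5300: g = -0.16753, g' = -0.3684 → ψ = 0.0752
  ψ = 0.0752: g = 0.04318, g' = -0.6577 → ψ = 0.1409
  ψ = 0.1409: g = 0.00305, g' = -0.5695 → ψ = 0.1462
Converged at ψ = 0.1462.
Then V = ψ·F = 0.1462·434.2 = 63.5 mol/h and L = F − V = 370.7 mol/h.

L = 370.7 mol/h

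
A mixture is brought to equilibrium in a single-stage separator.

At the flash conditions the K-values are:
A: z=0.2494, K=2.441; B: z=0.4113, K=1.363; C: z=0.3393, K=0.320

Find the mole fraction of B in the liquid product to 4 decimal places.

x_B = 0.3508

Material balance + equilibrium reduce to Σ zᵢ(Kᵢ−1)/(1+β(Kᵢ−1)) = 0.
g(0) = ΣzᵢKᵢ − 1 = 0.2780 and g(1) = 1 − Σzᵢ/Kᵢ = -0.4642, so a root lies in (0, 1).
Newton iteration, β⁰ = 0.5:
  β = 0.5000: g = -0.01433, g' = -0.5740 → β = 0.4750
  β = 0.4750: g = -0.00012, g' = -0.5643 → β = 0.4748
Converged at β = 0.4748.
Compositions from xᵢ = zᵢ/(1+β(Kᵢ−1)), yᵢ = Kᵢxᵢ:
  A: x = 0.1481, y = 0.3615
  B: x = 0.3508, y = 0.4782
  C: x = 0.5011, y = 0.1603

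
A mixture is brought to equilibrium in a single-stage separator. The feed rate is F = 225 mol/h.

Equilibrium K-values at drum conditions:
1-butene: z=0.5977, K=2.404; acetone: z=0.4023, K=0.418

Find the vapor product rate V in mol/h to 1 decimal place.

V = 166.6 mol/h

Let β = V/F and solve Σ zᵢ(Kᵢ−1)/(1+β(Kᵢ−1)) = 0.
Check two-phase: ΣzᵢKᵢ = 1.6050 > 1 and Σzᵢ/Kᵢ = 1.2111 > 1, so g(0) = 0.6050 > 0 and g(1) = -0.2111 < 0.
Binary case is linear: z₁(K₁−1)(1+β(K₂−1)) + z₂(K₂−1)(1+β(K₁−1)) = 0
⇒ β = [z₁(K₁−1)+z₂(K₂−1)] / [−(K₁−1)(K₂−1)] = 0.60503/0.81713 = 0.7404
Then V = β·F = 0.7404·225 = 166.6 mol/h and L = F − V = 58.4 mol/h.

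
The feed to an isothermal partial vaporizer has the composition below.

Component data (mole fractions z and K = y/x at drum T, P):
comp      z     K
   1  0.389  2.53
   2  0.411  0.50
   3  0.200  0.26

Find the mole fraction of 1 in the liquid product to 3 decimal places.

Rachford–Rice: g(ψ) = Σ zᵢ(Kᵢ−1)/(1+ψ(Kᵢ−1)) = 0.
g(0) = ΣzᵢKᵢ − 1 = 0.242 and g(1) = 1 − Σzᵢ/Kᵢ = -0.745, so a root lies in (0, 1).
Newton iteration, ψ⁰ = 0.39:
  ψ = 0.390: g = -0.0906, g' = -0.732 → ψ = 0.266
  ψ = 0.266: g = 0.0015, g' = -0.766 → ψ = 0.268
Converged at ψ = 0.268.
Compositions from xᵢ = zᵢ/(1+ψ(Kᵢ−1)), yᵢ = Kᵢxᵢ:
  1: x = 0.276, y = 0.698
  2: x = 0.475, y = 0.237
  3: x = 0.250, y = 0.065

x_1 = 0.276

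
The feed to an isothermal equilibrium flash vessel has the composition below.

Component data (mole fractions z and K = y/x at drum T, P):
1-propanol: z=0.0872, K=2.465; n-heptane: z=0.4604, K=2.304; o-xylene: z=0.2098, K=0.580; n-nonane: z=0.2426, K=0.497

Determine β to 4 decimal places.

Let β = V/F and solve Σ zᵢ(Kᵢ−1)/(1+β(Kᵢ−1)) = 0.
Check two-phase: ΣzᵢKᵢ = 1.5180 > 1 and Σzᵢ/Kᵢ = 1.0851 > 1, so g(0) = 0.5180 > 0 and g(1) = -0.0851 < 0.
Newton–Raphson from β = 0.55:
  β = 0.5500: g = 0.13708, g' = -0.5028 → β = 0.8226
  β = 0.8226: g = 0.00478, g' = -0.4857 → β = 0.8325
Converged at β = 0.8325.

β = 0.8325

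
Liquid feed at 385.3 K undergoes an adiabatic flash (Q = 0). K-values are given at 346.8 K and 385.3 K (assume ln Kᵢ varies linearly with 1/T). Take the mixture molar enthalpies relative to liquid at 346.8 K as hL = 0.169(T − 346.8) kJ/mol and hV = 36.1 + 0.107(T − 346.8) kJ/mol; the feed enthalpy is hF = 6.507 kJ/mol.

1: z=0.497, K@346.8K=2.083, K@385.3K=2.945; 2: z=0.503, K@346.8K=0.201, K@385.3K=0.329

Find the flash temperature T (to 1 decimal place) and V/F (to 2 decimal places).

Adiabatic flash: solve Rachford–Rice at each trial T, then check hF = ψ·hV(T) + (1−ψ)·hL(T).
  T = 346.8 K: K = (2.083, 0.201), RR gives ψ = 0.158, H_out = 5.689 kJ/mol
  T = 385.3 K: K = (2.945, 0.329), RR gives ψ = 0.482, H_out = 22.759 kJ/mol
  T = 366.1 K: K = (2.501, 0.261), RR gives ψ = 0.337, H_out = 15.025 kJ/mol
  T = 356.5 K: K = (2.289, 0.230), RR gives ψ = 0.255, H_out = 10.695 kJ/mol
  T = 351.6 K: K = (2.184, 0.215), RR gives ψ = 0.208, H_out = 8.267 kJ/mol
  T = 349.2 K: K = (2.133, 0.208), RR gives ψ = 0.184, H_out = 7.006 kJ/mol
Linear interpolation between T = 346.8 (H_out = 5.689) and T = 349.2 (H_out = 7.006) on hF = 6.507 gives T ≈ 348.3 K, at which ψ = 0.17.

T = 348.3 K, V/F = 0.17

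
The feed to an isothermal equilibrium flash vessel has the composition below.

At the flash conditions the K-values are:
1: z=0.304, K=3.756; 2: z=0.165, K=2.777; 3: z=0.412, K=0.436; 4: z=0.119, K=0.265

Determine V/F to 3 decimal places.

Material balance + equilibrium reduce to Σ zᵢ(Kᵢ−1)/(1+V/F(Kᵢ−1)) = 0.
g(0) = ΣzᵢKᵢ − 1 = 0.811 and g(1) = 1 − Σzᵢ/Kᵢ = -0.534, so a root lies in (0, 1).
Newton iteration, V/F⁰ = 0.5:
  V/F = 0.500: g = 0.0457, g' = -0.969 → V/F = 0.547
  V/F = 0.547: g = 0.0004, g' = -0.955 → V/F = 0.548
Converged at V/F = 0.548.

V/F = 0.548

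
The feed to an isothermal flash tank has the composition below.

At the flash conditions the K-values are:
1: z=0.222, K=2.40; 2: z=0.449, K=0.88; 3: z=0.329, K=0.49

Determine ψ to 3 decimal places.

Let ψ = V/F and solve Σ zᵢ(Kᵢ−1)/(1+ψ(Kᵢ−1)) = 0.
Feasibility: ΣzᵢKᵢ = 1.089, Σzᵢ/Kᵢ = 1.274 — both > 1, two phases present.
Iterate (Newton) starting at ψ = 0.5:
  ψ = 0.500: g = -0.0997, g' = -0.312 → ψ = 0.180
  ψ = 0.180: g = 0.0082, g' = -0.388 → ψ = 0.202
Converged at ψ = 0.202.

ψ = 0.202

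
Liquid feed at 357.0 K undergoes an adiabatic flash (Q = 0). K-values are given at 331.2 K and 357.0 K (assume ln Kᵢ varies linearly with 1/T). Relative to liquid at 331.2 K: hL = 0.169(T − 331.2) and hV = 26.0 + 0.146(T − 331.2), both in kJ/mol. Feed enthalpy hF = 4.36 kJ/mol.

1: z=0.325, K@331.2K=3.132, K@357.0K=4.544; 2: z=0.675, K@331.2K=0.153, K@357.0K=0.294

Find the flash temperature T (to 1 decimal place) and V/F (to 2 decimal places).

Adiabatic flash: solve Rachford–Rice at each trial T, then check hF = ψ·hV(T) + (1−ψ)·hL(T).
  T = 331.2 K: K = (3.132, 0.153), RR gives ψ = 0.067, H_out = 1.745 kJ/mol
  T = 357.0 K: K = (4.544, 0.294), RR gives ψ = 0.270, H_out = 11.217 kJ/mol
  T = 344.1 K: K = (3.799, 0.215), RR gives ψ = 0.173, H_out = 6.619 kJ/mol
  T = 337.6 K: K = (3.453, 0.182), RR gives ψ = 0.122, H_out = 4.235 kJ/mol
  T = 340.9 K: K = (3.626, 0.198), RR gives ψ = 0.148, H_out = 5.458 kJ/mol
  T = 339.2 K: K = (3.536, 0.189), RR gives ψ = 0.135, H_out = 4.832 kJ/mol
Linear interpolation between T = 337.6 (H_out = 4.235) and T = 339.2 (H_out = 4.832) on hF = 4.36 gives T ≈ 337.9 K, at which ψ = 0.12.

T = 337.9 K, V/F = 0.12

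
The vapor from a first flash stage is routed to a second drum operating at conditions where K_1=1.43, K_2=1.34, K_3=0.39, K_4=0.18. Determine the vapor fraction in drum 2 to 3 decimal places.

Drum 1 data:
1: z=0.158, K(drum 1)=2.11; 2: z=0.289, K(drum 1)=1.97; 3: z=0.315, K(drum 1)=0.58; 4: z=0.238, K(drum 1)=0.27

V/F (drum 2) = 0.304

Drum 1:
Let ψ₁ = V/F and solve Σ zᵢ(Kᵢ−1)/(1+ψ₁(Kᵢ−1)) = 0.
Feasibility: ΣzᵢKᵢ = 1.150, Σzᵢ/Kᵢ = 1.646 — both > 1, two phases present.
Newton–Raphson from ψ₁ = 0.62:
  ψ₁ = 0.620: g = -0.2173, g' = -0.699 → ψ₁ = 0.309
  ψ₁ = 0.309: g = -0.0302, g' = -0.554 → ψ₁ = 0.255
Converged at ψ₁ = 0.255.
Drum-1 compositions:
  1: x = 0.123, y = 0.260
  2: x = 0.232, y = 0.457
  3: x = 0.353, y = 0.205
  4: x = 0.292, y = 0.079
Drum-2 feed = drum-1 vapor: z₂ = (0.2599, 0.4566, 0.2046, 0.0789).
Drum 2:
Rachford–Rice: g(ψ₂) = Σ zᵢ(Kᵢ−1)/(1+ψ₂(Kᵢ−1)) = 0.
g(0) = ΣzᵢKᵢ − 1 = 0.077 and g(1) = 1 − Σzᵢ/Kᵢ = -0.486, so a root lies in (0, 1).
Newton iteration, ψ₂⁰ = 0.65:
  ψ₂ = 0.650: g = -0.1309, g' = -0.517 → ψ₂ = 0.397
  ψ₂ = 0.397: g = -0.0284, g' = -0.325 → ψ₂ = 0.310
  ψ₂ = 0.310: g = -0.0015, g' = -0.292 → ψ₂ = 0.304
Converged at ψ₂ = 0.304.
  1: x = 0.230, y = 0.329
  2: x = 0.414, y = 0.554
  3: x = 0.251, y = 0.098
  4: x = 0.105, y = 0.019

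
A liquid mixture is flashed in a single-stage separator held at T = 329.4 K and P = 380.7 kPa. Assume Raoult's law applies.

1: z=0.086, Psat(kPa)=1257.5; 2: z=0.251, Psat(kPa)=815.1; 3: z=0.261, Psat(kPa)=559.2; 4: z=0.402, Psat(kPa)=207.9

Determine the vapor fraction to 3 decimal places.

ψ = 0.857

Raoult's law: Kᵢ = Pᵢˢᵃᵗ/P = Pᵢˢᵃᵗ/380.7.
  K_1 = 1257.5/380.7 = 3.30313, K_2 = 815.1/380.7 = 2.14106, K_3 = 559.2/380.7 = 1.46887, K_4 = 207.9/380.7 = 0.54610
Rachford–Rice: g(ψ) = Σ zᵢ(Kᵢ−1)/(1+ψ(Kᵢ−1)) = 0.
g(0) = ΣzᵢKᵢ − 1 = 0.424 and g(1) = 1 − Σzᵢ/Kᵢ = -0.057, so a root lies in (0, 1).
Iterate (Newton) starting at ψ = 0.56:
  ψ = 0.560: g = 0.1135, g' = -0.394 → ψ = 0.848
  ψ = 0.848: g = 0.0034, g' = -0.385 → ψ = 0.857
Converged at ψ = 0.857.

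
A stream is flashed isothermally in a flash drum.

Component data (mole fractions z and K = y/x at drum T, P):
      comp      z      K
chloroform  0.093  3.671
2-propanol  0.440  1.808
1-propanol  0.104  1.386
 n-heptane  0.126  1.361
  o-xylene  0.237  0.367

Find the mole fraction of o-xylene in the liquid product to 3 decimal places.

Newton–Raphson from β = 0.68:
  β = 0.680: g = 0.1226, g' = -0.516 → β = 0.917
  β = 0.917: g = -0.0178, g' = -0.708 → β = 0.892
Converged at β = 0.892.
Compositions from xᵢ = zᵢ/(1+β(Kᵢ−1)), yᵢ = Kᵢxᵢ:
  chloroform: x = 0.028, y = 0.101
  2-propanol: x = 0.256, y = 0.462
  1-propanol: x = 0.077, y = 0.107
  n-heptane: x = 0.095, y = 0.130
  o-xylene: x = 0.544, y = 0.200

x_o-xylene = 0.544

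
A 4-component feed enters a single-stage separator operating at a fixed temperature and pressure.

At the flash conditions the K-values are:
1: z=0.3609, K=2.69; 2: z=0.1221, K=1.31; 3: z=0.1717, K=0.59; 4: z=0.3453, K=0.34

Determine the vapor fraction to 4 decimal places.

ψ = 0.4054

Let ψ = V/F and solve Σ zᵢ(Kᵢ−1)/(1+ψ(Kᵢ−1)) = 0.
Check two-phase: ΣzᵢKᵢ = 1.3495 > 1 and Σzᵢ/Kᵢ = 1.5340 > 1, so g(0) = 0.3495 > 0 and g(1) = -0.5340 < 0.
Iterate (Newton) starting at ψ = 0.5:
  ψ = 0.5000: g = -0.06534, g' = -0.6923 → ψ = 0.4056
  ψ = 0.4056: g = -0.00016, g' = -0.6941 → ψ = 0.4054
Converged at ψ = 0.4054.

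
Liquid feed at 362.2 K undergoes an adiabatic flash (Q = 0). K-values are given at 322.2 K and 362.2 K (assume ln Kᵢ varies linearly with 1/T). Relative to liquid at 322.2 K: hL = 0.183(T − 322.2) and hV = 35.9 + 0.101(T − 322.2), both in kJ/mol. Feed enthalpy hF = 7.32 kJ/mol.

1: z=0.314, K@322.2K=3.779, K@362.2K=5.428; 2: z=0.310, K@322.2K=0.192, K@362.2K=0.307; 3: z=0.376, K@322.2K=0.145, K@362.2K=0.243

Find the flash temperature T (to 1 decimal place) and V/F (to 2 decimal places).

Adiabatic flash: solve Rachford–Rice at each trial T, then check hF = ψ·hV(T) + (1−ψ)·hL(T).
  T = 322.2 K: K = (3.779, 0.192, 0.145), RR gives ψ = 0.130, H_out = 4.657 kJ/mol
  T = 362.2 K: K = (5.428, 0.307, 0.243), RR gives ψ = 0.276, H_out = 16.328 kJ/mol
  T = 342.2 K: K = (4.577, 0.246, 0.191), RR gives ψ = 0.208, H_out = 10.803 kJ/mol
  T = 332.2 K: K = (4.171, 0.218, 0.167), RR gives ψ = 0.171, H_out = 7.839 kJ/mol
  T = 327.2 K: K = (3.973, 0.205, 0.156), RR gives ψ = 0.151, H_out = 6.281 kJ/mol
  T = 329.7 K: K = (4.072, 0.211, 0.161), RR gives ψ = 0.161, H_out = 7.067 kJ/mol
  T = 330.9 K: K = (4.119, 0.215, 0.164), RR gives ψ = 0.166, H_out = 7.440 kJ/mol
Linear interpolation between T = 329.7 (H_out = 7.067) and T = 330.9 (H_out = 7.440) on hF = 7.32 gives T ≈ 330.5 K, at which ψ = 0.16.

T = 330.5 K, V/F = 0.16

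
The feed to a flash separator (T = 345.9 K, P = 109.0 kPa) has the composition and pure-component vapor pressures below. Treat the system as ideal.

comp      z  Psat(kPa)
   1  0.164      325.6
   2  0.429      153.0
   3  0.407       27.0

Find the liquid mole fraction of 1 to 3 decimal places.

x_1 = 0.110

Raoult's law: Kᵢ = Pᵢˢᵃᵗ/P = Pᵢˢᵃᵗ/109.0.
  K_1 = 325.6/109.0 = 2.98716, K_2 = 153.0/109.0 = 1.40367, K_3 = 27.0/109.0 = 0.24771
Rachford–Rice: g(V/F) = Σ zᵢ(Kᵢ−1)/(1+V/F(Kᵢ−1)) = 0.
Check two-phase: ΣzᵢKᵢ = 1.193 > 1 and Σzᵢ/Kᵢ = 2.004 > 1, so g(0) = 0.193 > 0 and g(1) = -1.004 < 0.
Iterate (Newton) starting at V/F = 0.54:
  V/F = 0.540: g = -0.2163, g' = -0.851 → V/F = 0.286
  V/F = 0.286: g = -0.0270, g' = -0.693 → V/F = 0.247
Converged at V/F = 0.247.
Compositions from xᵢ = zᵢ/(1+V/F(Kᵢ−1)), yᵢ = Kᵢxᵢ:
  1: x = 0.110, y = 0.329
  2: x = 0.390, y = 0.548
  3: x = 0.500, y = 0.124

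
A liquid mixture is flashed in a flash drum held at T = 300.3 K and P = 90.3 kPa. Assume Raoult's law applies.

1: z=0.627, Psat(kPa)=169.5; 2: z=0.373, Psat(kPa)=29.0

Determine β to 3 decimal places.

β = 0.498

Raoult's law: Kᵢ = Pᵢˢᵃᵗ/P = Pᵢˢᵃᵗ/90.3.
  K_1 = 169.5/90.3 = 1.87708, K_2 = 29.0/90.3 = 0.32115
Material balance + equilibrium reduce to Σ zᵢ(Kᵢ−1)/(1+β(Kᵢ−1)) = 0.
g(0) = ΣzᵢKᵢ − 1 = 0.297 and g(1) = 1 − Σzᵢ/Kᵢ = -0.495, so a root lies in (0, 1).
Binary case is linear: z₁(K₁−1)(1+β(K₂−1)) + z₂(K₂−1)(1+β(K₁−1)) = 0
⇒ β = [z₁(K₁−1)+z₂(K₂−1)] / [−(K₁−1)(K₂−1)] = 0.2967/0.5954 = 0.498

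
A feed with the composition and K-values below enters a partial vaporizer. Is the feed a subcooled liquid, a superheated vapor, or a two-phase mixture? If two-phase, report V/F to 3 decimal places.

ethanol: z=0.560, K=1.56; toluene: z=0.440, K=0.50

two-phase, V/F = 0.334

ΣzᵢKᵢ = 1.094; Σzᵢ/Kᵢ = 1.239.
Both exceed 1, so a two-phase solution exists.
Rachford–Rice: g(ψ) = Σ zᵢ(Kᵢ−1)/(1+ψ(Kᵢ−1)) = 0.
Binary case is linear: z₁(K₁−1)(1+ψ(K₂−1)) + z₂(K₂−1)(1+ψ(K₁−1)) = 0
⇒ ψ = [z₁(K₁−1)+z₂(K₂−1)] / [−(K₁−1)(K₂−1)] = 0.0936/0.2800 = 0.334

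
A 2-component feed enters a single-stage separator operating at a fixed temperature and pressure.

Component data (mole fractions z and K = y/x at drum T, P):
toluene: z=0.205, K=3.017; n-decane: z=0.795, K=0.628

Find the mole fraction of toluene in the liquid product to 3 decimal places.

x_toluene = 0.156

Rachford–Rice: g(ψ) = Σ zᵢ(Kᵢ−1)/(1+ψ(Kᵢ−1)) = 0.
Check two-phase: ΣzᵢKᵢ = 1.118 > 1 and Σzᵢ/Kᵢ = 1.334 > 1, so g(0) = 0.118 > 0 and g(1) = -0.334 < 0.
Binary case is linear: z₁(K₁−1)(1+ψ(K₂−1)) + z₂(K₂−1)(1+ψ(K₁−1)) = 0
⇒ ψ = [z₁(K₁−1)+z₂(K₂−1)] / [−(K₁−1)(K₂−1)] = 0.1177/0.7503 = 0.157
Compositions from xᵢ = zᵢ/(1+ψ(Kᵢ−1)), yᵢ = Kᵢxᵢ:
  toluene: x = 0.156, y = 0.470
  n-decane: x = 0.844, y = 0.530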